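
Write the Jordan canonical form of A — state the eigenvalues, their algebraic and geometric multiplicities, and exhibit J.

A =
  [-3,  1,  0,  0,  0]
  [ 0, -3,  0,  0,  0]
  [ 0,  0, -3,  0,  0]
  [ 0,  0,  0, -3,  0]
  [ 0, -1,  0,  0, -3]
J_2(-3) ⊕ J_1(-3) ⊕ J_1(-3) ⊕ J_1(-3)

The characteristic polynomial is
  det(x·I − A) = x^5 + 15*x^4 + 90*x^3 + 270*x^2 + 405*x + 243 = (x + 3)^5

Eigenvalues and multiplicities (the geometric multiplicity of λ is n − rank(A − λI), which equals the number of Jordan blocks for λ):
  λ = -3: algebraic multiplicity = 5, geometric multiplicity = 4

Determining the block sizes for each eigenvalue:
  λ = -3: 4 blocks summing to 5 forces exactly one block of size 2 and the rest size 1 → block sizes [2, 1, 1, 1]

Assembling the blocks gives a Jordan form
J =
  [-3,  1,  0,  0,  0]
  [ 0, -3,  0,  0,  0]
  [ 0,  0, -3,  0,  0]
  [ 0,  0,  0, -3,  0]
  [ 0,  0,  0,  0, -3]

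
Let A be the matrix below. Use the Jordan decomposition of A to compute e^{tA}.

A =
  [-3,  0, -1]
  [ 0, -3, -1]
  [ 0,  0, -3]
e^{tA} =
  [exp(-3*t), 0, -t*exp(-3*t)]
  [0, exp(-3*t), -t*exp(-3*t)]
  [0, 0, exp(-3*t)]

Strategy: write A = P · J · P⁻¹ where J is a Jordan canonical form, so e^{tA} = P · e^{tJ} · P⁻¹, and e^{tJ} can be computed block-by-block.

A has Jordan form
J =
  [-3,  1,  0]
  [ 0, -3,  0]
  [ 0,  0, -3]
(up to reordering of blocks).

Per-block formulas:
  For a 2×2 Jordan block J_2(-3): exp(t · J_2(-3)) = e^(-3t)·(I + t·N), where N is the 2×2 nilpotent shift.
  For a 1×1 block at λ = -3: exp(t · [-3]) = [e^(-3t)].

After assembling e^{tJ} and conjugating by P, we get:

e^{tA} =
  [exp(-3*t), 0, -t*exp(-3*t)]
  [0, exp(-3*t), -t*exp(-3*t)]
  [0, 0, exp(-3*t)]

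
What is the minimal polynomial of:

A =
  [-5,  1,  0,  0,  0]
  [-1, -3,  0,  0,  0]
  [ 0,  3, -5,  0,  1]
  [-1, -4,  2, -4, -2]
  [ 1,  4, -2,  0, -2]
x^4 + 15*x^3 + 84*x^2 + 208*x + 192

The characteristic polynomial is χ_A(x) = (x + 3)*(x + 4)^4, so the eigenvalues are known. The minimal polynomial is
  m_A(x) = Π_λ (x − λ)^{k_λ}
where k_λ is the size of the *largest* Jordan block for λ (equivalently, the smallest k with (A − λI)^k v = 0 for every generalised eigenvector v of λ).

  λ = -4: largest Jordan block has size 3, contributing (x + 4)^3
  λ = -3: largest Jordan block has size 1, contributing (x + 3)

So m_A(x) = (x + 3)*(x + 4)^3 = x^4 + 15*x^3 + 84*x^2 + 208*x + 192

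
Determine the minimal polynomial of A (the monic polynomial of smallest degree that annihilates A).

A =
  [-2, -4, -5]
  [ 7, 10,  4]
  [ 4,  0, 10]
x^3 - 18*x^2 + 108*x - 216

The characteristic polynomial is χ_A(x) = (x - 6)^3, so the eigenvalues are known. The minimal polynomial is
  m_A(x) = Π_λ (x − λ)^{k_λ}
where k_λ is the size of the *largest* Jordan block for λ (equivalently, the smallest k with (A − λI)^k v = 0 for every generalised eigenvector v of λ).

  λ = 6: largest Jordan block has size 3, contributing (x − 6)^3

So m_A(x) = (x - 6)^3 = x^3 - 18*x^2 + 108*x - 216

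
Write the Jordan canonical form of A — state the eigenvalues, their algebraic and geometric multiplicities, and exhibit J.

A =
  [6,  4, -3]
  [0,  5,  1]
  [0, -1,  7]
J_3(6)

The characteristic polynomial is
  det(x·I − A) = x^3 - 18*x^2 + 108*x - 216 = (x - 6)^3

Eigenvalues and multiplicities (the geometric multiplicity of λ is n − rank(A − λI), which equals the number of Jordan blocks for λ):
  λ = 6: algebraic multiplicity = 3, geometric multiplicity = 1

Determining the block sizes for each eigenvalue:
  λ = 6: one block (gm = 1), so the single block has size am = 3 → block sizes [3]

Assembling the blocks gives a Jordan form
J =
  [6, 1, 0]
  [0, 6, 1]
  [0, 0, 6]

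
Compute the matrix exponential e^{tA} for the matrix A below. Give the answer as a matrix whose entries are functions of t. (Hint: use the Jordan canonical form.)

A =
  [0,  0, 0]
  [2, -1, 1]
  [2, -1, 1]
e^{tA} =
  [1, 0, 0]
  [2*t, 1 - t, t]
  [2*t, -t, t + 1]

Strategy: write A = P · J · P⁻¹ where J is a Jordan canonical form, so e^{tA} = P · e^{tJ} · P⁻¹, and e^{tJ} can be computed block-by-block.

A has Jordan form
J =
  [0, 1, 0]
  [0, 0, 0]
  [0, 0, 0]
(up to reordering of blocks).

Per-block formulas:
  For a 2×2 Jordan block J_2(0): exp(t · J_2(0)) = e^(0t)·(I + t·N), where N is the 2×2 nilpotent shift.
  For a 1×1 block at λ = 0: exp(t · [0]) = [e^(0t)].

After assembling e^{tJ} and conjugating by P, we get:

e^{tA} =
  [1, 0, 0]
  [2*t, 1 - t, t]
  [2*t, -t, t + 1]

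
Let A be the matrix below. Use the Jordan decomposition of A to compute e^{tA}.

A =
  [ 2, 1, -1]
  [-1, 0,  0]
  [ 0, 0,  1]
e^{tA} =
  [t*exp(t) + exp(t), t*exp(t), -t^2*exp(t)/2 - t*exp(t)]
  [-t*exp(t), -t*exp(t) + exp(t), t^2*exp(t)/2]
  [0, 0, exp(t)]

Strategy: write A = P · J · P⁻¹ where J is a Jordan canonical form, so e^{tA} = P · e^{tJ} · P⁻¹, and e^{tJ} can be computed block-by-block.

A has Jordan form
J =
  [1, 1, 0]
  [0, 1, 1]
  [0, 0, 1]
(up to reordering of blocks).

Per-block formulas:
  For a 3×3 Jordan block J_3(1): exp(t · J_3(1)) = e^(1t)·(I + t·N + (t^2/2)·N^2), where N is the 3×3 nilpotent shift.

After assembling e^{tJ} and conjugating by P, we get:

e^{tA} =
  [t*exp(t) + exp(t), t*exp(t), -t^2*exp(t)/2 - t*exp(t)]
  [-t*exp(t), -t*exp(t) + exp(t), t^2*exp(t)/2]
  [0, 0, exp(t)]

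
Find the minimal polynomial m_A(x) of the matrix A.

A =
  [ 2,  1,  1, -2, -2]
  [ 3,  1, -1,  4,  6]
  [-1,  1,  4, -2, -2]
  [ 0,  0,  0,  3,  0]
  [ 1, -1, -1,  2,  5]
x^3 - 9*x^2 + 27*x - 27

The characteristic polynomial is χ_A(x) = (x - 3)^5, so the eigenvalues are known. The minimal polynomial is
  m_A(x) = Π_λ (x − λ)^{k_λ}
where k_λ is the size of the *largest* Jordan block for λ (equivalently, the smallest k with (A − λI)^k v = 0 for every generalised eigenvector v of λ).

  λ = 3: largest Jordan block has size 3, contributing (x − 3)^3

So m_A(x) = (x - 3)^3 = x^3 - 9*x^2 + 27*x - 27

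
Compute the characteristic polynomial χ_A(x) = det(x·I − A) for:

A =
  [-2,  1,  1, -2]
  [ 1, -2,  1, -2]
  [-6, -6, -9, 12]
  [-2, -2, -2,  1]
x^4 + 12*x^3 + 54*x^2 + 108*x + 81

Expanding det(x·I − A) (e.g. by cofactor expansion or by noting that A is similar to its Jordan form J, which has the same characteristic polynomial as A) gives
  χ_A(x) = x^4 + 12*x^3 + 54*x^2 + 108*x + 81
which factors as (x + 3)^4. The eigenvalues (with algebraic multiplicities) are λ = -3 with multiplicity 4.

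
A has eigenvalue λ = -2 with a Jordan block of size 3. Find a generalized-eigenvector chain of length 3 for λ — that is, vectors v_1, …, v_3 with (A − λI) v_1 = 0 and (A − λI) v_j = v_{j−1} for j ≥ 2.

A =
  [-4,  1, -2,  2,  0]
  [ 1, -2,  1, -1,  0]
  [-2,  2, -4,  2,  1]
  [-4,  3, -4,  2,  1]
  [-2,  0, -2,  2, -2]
A Jordan chain for λ = -2 of length 3:
v_1 = (1, 0, 0, 1, 0)ᵀ
v_2 = (-2, 1, -2, -4, -2)ᵀ
v_3 = (1, 0, 0, 0, 0)ᵀ

Let N = A − (-2)·I. We want v_3 with N^3 v_3 = 0 but N^2 v_3 ≠ 0; then v_{j-1} := N · v_j for j = 3, …, 2.

Pick v_3 = (1, 0, 0, 0, 0)ᵀ.
Then v_2 = N · v_3 = (-2, 1, -2, -4, -2)ᵀ.
Then v_1 = N · v_2 = (1, 0, 0, 1, 0)ᵀ.

Sanity check: (A − (-2)·I) v_1 = (0, 0, 0, 0, 0)ᵀ = 0. ✓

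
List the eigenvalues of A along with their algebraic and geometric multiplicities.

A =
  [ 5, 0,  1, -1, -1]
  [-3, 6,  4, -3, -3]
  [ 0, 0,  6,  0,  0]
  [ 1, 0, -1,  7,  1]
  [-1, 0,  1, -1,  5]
λ = 5: alg = 1, geom = 1; λ = 6: alg = 4, geom = 3

Step 1 — factor the characteristic polynomial to read off the algebraic multiplicities:
  χ_A(x) = (x - 6)^4*(x - 5)

Step 2 — compute geometric multiplicities via the rank-nullity identity g(λ) = n − rank(A − λI):
  rank(A − (5)·I) = 4, so dim ker(A − (5)·I) = n − 4 = 1
  rank(A − (6)·I) = 2, so dim ker(A − (6)·I) = n − 2 = 3

Summary:
  λ = 5: algebraic multiplicity = 1, geometric multiplicity = 1
  λ = 6: algebraic multiplicity = 4, geometric multiplicity = 3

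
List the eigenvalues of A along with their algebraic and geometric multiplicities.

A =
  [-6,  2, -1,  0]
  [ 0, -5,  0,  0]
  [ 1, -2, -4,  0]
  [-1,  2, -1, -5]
λ = -5: alg = 4, geom = 3

Step 1 — factor the characteristic polynomial to read off the algebraic multiplicities:
  χ_A(x) = (x + 5)^4

Step 2 — compute geometric multiplicities via the rank-nullity identity g(λ) = n − rank(A − λI):
  rank(A − (-5)·I) = 1, so dim ker(A − (-5)·I) = n − 1 = 3

Summary:
  λ = -5: algebraic multiplicity = 4, geometric multiplicity = 3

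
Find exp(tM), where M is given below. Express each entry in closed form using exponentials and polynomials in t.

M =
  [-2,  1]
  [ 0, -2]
e^{tM} =
  [exp(-2*t), t*exp(-2*t)]
  [0, exp(-2*t)]

Strategy: write M = P · J · P⁻¹ where J is a Jordan canonical form, so e^{tM} = P · e^{tJ} · P⁻¹, and e^{tJ} can be computed block-by-block.

M has Jordan form
J =
  [-2,  1]
  [ 0, -2]
(up to reordering of blocks).

Per-block formulas:
  For a 2×2 Jordan block J_2(-2): exp(t · J_2(-2)) = e^(-2t)·(I + t·N), where N is the 2×2 nilpotent shift.

After assembling e^{tJ} and conjugating by P, we get:

e^{tM} =
  [exp(-2*t), t*exp(-2*t)]
  [0, exp(-2*t)]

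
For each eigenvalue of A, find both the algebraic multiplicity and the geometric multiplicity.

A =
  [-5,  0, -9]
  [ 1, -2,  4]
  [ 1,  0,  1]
λ = -2: alg = 3, geom = 1

Step 1 — factor the characteristic polynomial to read off the algebraic multiplicities:
  χ_A(x) = (x + 2)^3

Step 2 — compute geometric multiplicities via the rank-nullity identity g(λ) = n − rank(A − λI):
  rank(A − (-2)·I) = 2, so dim ker(A − (-2)·I) = n − 2 = 1

Summary:
  λ = -2: algebraic multiplicity = 3, geometric multiplicity = 1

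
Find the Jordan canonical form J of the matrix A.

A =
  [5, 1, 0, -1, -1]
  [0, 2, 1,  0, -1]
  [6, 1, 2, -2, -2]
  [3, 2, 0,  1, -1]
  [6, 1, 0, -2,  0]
J_3(2) ⊕ J_2(2)

The characteristic polynomial is
  det(x·I − A) = x^5 - 10*x^4 + 40*x^3 - 80*x^2 + 80*x - 32 = (x - 2)^5

Eigenvalues and multiplicities (the geometric multiplicity of λ is n − rank(A − λI), which equals the number of Jordan blocks for λ):
  λ = 2: algebraic multiplicity = 5, geometric multiplicity = 2

Determining the block sizes for each eigenvalue:
  λ = 2: with am = 5 and gm = 2, the partition is not yet determined (e.g. several partitions of 5 into 2 parts exist). Let N = A − (2)·I. Computing rank(N^1) = 3, rank(N^2) = 1, rank(N^3) = 0; the number of blocks of size ≥ j is rank(N^{j−1}) − rank(N^j), giving [2, 2, 1]. So we have 1 block(s) of size 3, 1 block(s) of size 2 → block sizes [3, 2]

Assembling the blocks gives a Jordan form
J =
  [2, 1, 0, 0, 0]
  [0, 2, 1, 0, 0]
  [0, 0, 2, 0, 0]
  [0, 0, 0, 2, 1]
  [0, 0, 0, 0, 2]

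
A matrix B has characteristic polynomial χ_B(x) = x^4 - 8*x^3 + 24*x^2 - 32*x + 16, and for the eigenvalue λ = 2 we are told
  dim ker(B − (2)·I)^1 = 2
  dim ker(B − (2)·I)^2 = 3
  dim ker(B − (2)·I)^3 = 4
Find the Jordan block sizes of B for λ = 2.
Block sizes for λ = 2: [3, 1]

From the dimensions of kernels of powers, the number of Jordan blocks of size at least j is d_j − d_{j−1} where d_j = dim ker(N^j) (with d_0 = 0). Computing the differences gives [2, 1, 1].
The number of blocks of size exactly k is (#blocks of size ≥ k) − (#blocks of size ≥ k + 1), so the partition is: 1 block(s) of size 1, 1 block(s) of size 3.
In nonincreasing order the block sizes are [3, 1].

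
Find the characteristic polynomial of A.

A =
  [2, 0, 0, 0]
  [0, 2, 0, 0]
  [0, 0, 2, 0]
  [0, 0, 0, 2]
x^4 - 8*x^3 + 24*x^2 - 32*x + 16

Expanding det(x·I − A) (e.g. by cofactor expansion or by noting that A is similar to its Jordan form J, which has the same characteristic polynomial as A) gives
  χ_A(x) = x^4 - 8*x^3 + 24*x^2 - 32*x + 16
which factors as (x - 2)^4. The eigenvalues (with algebraic multiplicities) are λ = 2 with multiplicity 4.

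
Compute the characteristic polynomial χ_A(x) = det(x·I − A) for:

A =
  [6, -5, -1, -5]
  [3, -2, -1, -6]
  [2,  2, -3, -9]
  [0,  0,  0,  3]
x^4 - 4*x^3 - 2*x^2 + 12*x + 9

Expanding det(x·I − A) (e.g. by cofactor expansion or by noting that A is similar to its Jordan form J, which has the same characteristic polynomial as A) gives
  χ_A(x) = x^4 - 4*x^3 - 2*x^2 + 12*x + 9
which factors as (x - 3)^2*(x + 1)^2. The eigenvalues (with algebraic multiplicities) are λ = -1 with multiplicity 2, λ = 3 with multiplicity 2.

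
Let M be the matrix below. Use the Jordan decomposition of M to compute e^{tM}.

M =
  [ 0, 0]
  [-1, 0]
e^{tM} =
  [1, 0]
  [-t, 1]

Strategy: write M = P · J · P⁻¹ where J is a Jordan canonical form, so e^{tM} = P · e^{tJ} · P⁻¹, and e^{tJ} can be computed block-by-block.

M has Jordan form
J =
  [0, 1]
  [0, 0]
(up to reordering of blocks).

Per-block formulas:
  For a 2×2 Jordan block J_2(0): exp(t · J_2(0)) = e^(0t)·(I + t·N), where N is the 2×2 nilpotent shift.

After assembling e^{tJ} and conjugating by P, we get:

e^{tM} =
  [1, 0]
  [-t, 1]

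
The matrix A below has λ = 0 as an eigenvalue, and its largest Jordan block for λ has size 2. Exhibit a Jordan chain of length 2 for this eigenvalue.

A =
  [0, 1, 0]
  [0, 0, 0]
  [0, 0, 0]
A Jordan chain for λ = 0 of length 2:
v_1 = (1, 0, 0)ᵀ
v_2 = (0, 1, 0)ᵀ

Let N = A − (0)·I. We want v_2 with N^2 v_2 = 0 but N^1 v_2 ≠ 0; then v_{j-1} := N · v_j for j = 2, …, 2.

Pick v_2 = (0, 1, 0)ᵀ.
Then v_1 = N · v_2 = (1, 0, 0)ᵀ.

Sanity check: (A − (0)·I) v_1 = (0, 0, 0)ᵀ = 0. ✓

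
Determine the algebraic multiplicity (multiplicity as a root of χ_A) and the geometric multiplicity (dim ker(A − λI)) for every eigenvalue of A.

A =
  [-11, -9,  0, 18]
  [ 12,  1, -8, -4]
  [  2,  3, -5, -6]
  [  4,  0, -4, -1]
λ = -5: alg = 3, geom = 2; λ = -1: alg = 1, geom = 1

Step 1 — factor the characteristic polynomial to read off the algebraic multiplicities:
  χ_A(x) = (x + 1)*(x + 5)^3

Step 2 — compute geometric multiplicities via the rank-nullity identity g(λ) = n − rank(A − λI):
  rank(A − (-5)·I) = 2, so dim ker(A − (-5)·I) = n − 2 = 2
  rank(A − (-1)·I) = 3, so dim ker(A − (-1)·I) = n − 3 = 1

Summary:
  λ = -5: algebraic multiplicity = 3, geometric multiplicity = 2
  λ = -1: algebraic multiplicity = 1, geometric multiplicity = 1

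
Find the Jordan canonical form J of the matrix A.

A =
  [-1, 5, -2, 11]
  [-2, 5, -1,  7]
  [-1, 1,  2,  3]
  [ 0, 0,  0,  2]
J_3(2) ⊕ J_1(2)

The characteristic polynomial is
  det(x·I − A) = x^4 - 8*x^3 + 24*x^2 - 32*x + 16 = (x - 2)^4

Eigenvalues and multiplicities (the geometric multiplicity of λ is n − rank(A − λI), which equals the number of Jordan blocks for λ):
  λ = 2: algebraic multiplicity = 4, geometric multiplicity = 2

Determining the block sizes for each eigenvalue:
  λ = 2: with am = 4 and gm = 2, the partition is not yet determined (e.g. several partitions of 4 into 2 parts exist). Let N = A − (2)·I. Computing rank(N^1) = 2, rank(N^2) = 1, rank(N^3) = 0; the number of blocks of size ≥ j is rank(N^{j−1}) − rank(N^j), giving [2, 1, 1]. So we have 1 block(s) of size 3, 1 block(s) of size 1 → block sizes [3, 1]

Assembling the blocks gives a Jordan form
J =
  [2, 1, 0, 0]
  [0, 2, 1, 0]
  [0, 0, 2, 0]
  [0, 0, 0, 2]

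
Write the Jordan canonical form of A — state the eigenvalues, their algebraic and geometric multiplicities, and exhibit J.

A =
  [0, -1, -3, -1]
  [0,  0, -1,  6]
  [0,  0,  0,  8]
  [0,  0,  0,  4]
J_3(0) ⊕ J_1(4)

The characteristic polynomial is
  det(x·I − A) = x^4 - 4*x^3 = x^3*(x - 4)

Eigenvalues and multiplicities (the geometric multiplicity of λ is n − rank(A − λI), which equals the number of Jordan blocks for λ):
  λ = 0: algebraic multiplicity = 3, geometric multiplicity = 1
  λ = 4: algebraic multiplicity = 1, geometric multiplicity = 1

Determining the block sizes for each eigenvalue:
  λ = 0: one block (gm = 1), so the single block has size am = 3 → block sizes [3]
  λ = 4: one block (gm = 1), so the single block has size am = 1 → block sizes [1]

Assembling the blocks gives a Jordan form
J =
  [0, 1, 0, 0]
  [0, 0, 1, 0]
  [0, 0, 0, 0]
  [0, 0, 0, 4]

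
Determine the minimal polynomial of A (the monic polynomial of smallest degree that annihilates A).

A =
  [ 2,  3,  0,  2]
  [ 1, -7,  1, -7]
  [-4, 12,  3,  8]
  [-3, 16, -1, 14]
x^3 - 9*x^2 + 27*x - 27

The characteristic polynomial is χ_A(x) = (x - 3)^4, so the eigenvalues are known. The minimal polynomial is
  m_A(x) = Π_λ (x − λ)^{k_λ}
where k_λ is the size of the *largest* Jordan block for λ (equivalently, the smallest k with (A − λI)^k v = 0 for every generalised eigenvector v of λ).

  λ = 3: largest Jordan block has size 3, contributing (x − 3)^3

So m_A(x) = (x - 3)^3 = x^3 - 9*x^2 + 27*x - 27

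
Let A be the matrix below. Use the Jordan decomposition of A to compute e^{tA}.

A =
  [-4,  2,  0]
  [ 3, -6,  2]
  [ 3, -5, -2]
e^{tA} =
  [3*t^2*exp(-4*t) + exp(-4*t), -2*t^2*exp(-4*t) + 2*t*exp(-4*t), 2*t^2*exp(-4*t)]
  [3*t*exp(-4*t), -2*t*exp(-4*t) + exp(-4*t), 2*t*exp(-4*t)]
  [-9*t^2*exp(-4*t)/2 + 3*t*exp(-4*t), 3*t^2*exp(-4*t) - 5*t*exp(-4*t), -3*t^2*exp(-4*t) + 2*t*exp(-4*t) + exp(-4*t)]

Strategy: write A = P · J · P⁻¹ where J is a Jordan canonical form, so e^{tA} = P · e^{tJ} · P⁻¹, and e^{tJ} can be computed block-by-block.

A has Jordan form
J =
  [-4,  1,  0]
  [ 0, -4,  1]
  [ 0,  0, -4]
(up to reordering of blocks).

Per-block formulas:
  For a 3×3 Jordan block J_3(-4): exp(t · J_3(-4)) = e^(-4t)·(I + t·N + (t^2/2)·N^2), where N is the 3×3 nilpotent shift.

After assembling e^{tJ} and conjugating by P, we get:

e^{tA} =
  [3*t^2*exp(-4*t) + exp(-4*t), -2*t^2*exp(-4*t) + 2*t*exp(-4*t), 2*t^2*exp(-4*t)]
  [3*t*exp(-4*t), -2*t*exp(-4*t) + exp(-4*t), 2*t*exp(-4*t)]
  [-9*t^2*exp(-4*t)/2 + 3*t*exp(-4*t), 3*t^2*exp(-4*t) - 5*t*exp(-4*t), -3*t^2*exp(-4*t) + 2*t*exp(-4*t) + exp(-4*t)]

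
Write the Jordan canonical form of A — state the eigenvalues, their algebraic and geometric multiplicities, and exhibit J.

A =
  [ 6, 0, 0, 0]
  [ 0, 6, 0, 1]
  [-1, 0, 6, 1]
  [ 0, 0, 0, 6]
J_2(6) ⊕ J_2(6)

The characteristic polynomial is
  det(x·I − A) = x^4 - 24*x^3 + 216*x^2 - 864*x + 1296 = (x - 6)^4

Eigenvalues and multiplicities (the geometric multiplicity of λ is n − rank(A − λI), which equals the number of Jordan blocks for λ):
  λ = 6: algebraic multiplicity = 4, geometric multiplicity = 2

Determining the block sizes for each eigenvalue:
  λ = 6: with am = 4 and gm = 2, the partition is not yet determined (e.g. several partitions of 4 into 2 parts exist). Let N = A − (6)·I. Computing rank(N^1) = 2, rank(N^2) = 0; the number of blocks of size ≥ j is rank(N^{j−1}) − rank(N^j), giving [2, 2]. So we have 2 block(s) of size 2 → block sizes [2, 2]

Assembling the blocks gives a Jordan form
J =
  [6, 1, 0, 0]
  [0, 6, 0, 0]
  [0, 0, 6, 1]
  [0, 0, 0, 6]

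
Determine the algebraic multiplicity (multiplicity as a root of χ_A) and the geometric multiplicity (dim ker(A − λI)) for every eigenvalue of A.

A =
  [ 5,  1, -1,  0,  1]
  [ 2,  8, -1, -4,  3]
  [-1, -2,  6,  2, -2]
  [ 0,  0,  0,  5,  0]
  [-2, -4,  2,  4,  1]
λ = 5: alg = 5, geom = 3

Step 1 — factor the characteristic polynomial to read off the algebraic multiplicities:
  χ_A(x) = (x - 5)^5

Step 2 — compute geometric multiplicities via the rank-nullity identity g(λ) = n − rank(A − λI):
  rank(A − (5)·I) = 2, so dim ker(A − (5)·I) = n − 2 = 3

Summary:
  λ = 5: algebraic multiplicity = 5, geometric multiplicity = 3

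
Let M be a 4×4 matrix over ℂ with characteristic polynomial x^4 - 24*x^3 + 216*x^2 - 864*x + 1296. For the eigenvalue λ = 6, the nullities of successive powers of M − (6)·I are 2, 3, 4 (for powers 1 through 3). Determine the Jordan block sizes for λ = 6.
Block sizes for λ = 6: [3, 1]

From the dimensions of kernels of powers, the number of Jordan blocks of size at least j is d_j − d_{j−1} where d_j = dim ker(N^j) (with d_0 = 0). Computing the differences gives [2, 1, 1].
The number of blocks of size exactly k is (#blocks of size ≥ k) − (#blocks of size ≥ k + 1), so the partition is: 1 block(s) of size 1, 1 block(s) of size 3.
In nonincreasing order the block sizes are [3, 1].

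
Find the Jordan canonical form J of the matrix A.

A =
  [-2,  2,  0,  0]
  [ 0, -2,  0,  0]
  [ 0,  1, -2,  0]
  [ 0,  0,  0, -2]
J_2(-2) ⊕ J_1(-2) ⊕ J_1(-2)

The characteristic polynomial is
  det(x·I − A) = x^4 + 8*x^3 + 24*x^2 + 32*x + 16 = (x + 2)^4

Eigenvalues and multiplicities (the geometric multiplicity of λ is n − rank(A − λI), which equals the number of Jordan blocks for λ):
  λ = -2: algebraic multiplicity = 4, geometric multiplicity = 3

Determining the block sizes for each eigenvalue:
  λ = -2: 3 blocks summing to 4 forces exactly one block of size 2 and the rest size 1 → block sizes [2, 1, 1]

Assembling the blocks gives a Jordan form
J =
  [-2,  1,  0,  0]
  [ 0, -2,  0,  0]
  [ 0,  0, -2,  0]
  [ 0,  0,  0, -2]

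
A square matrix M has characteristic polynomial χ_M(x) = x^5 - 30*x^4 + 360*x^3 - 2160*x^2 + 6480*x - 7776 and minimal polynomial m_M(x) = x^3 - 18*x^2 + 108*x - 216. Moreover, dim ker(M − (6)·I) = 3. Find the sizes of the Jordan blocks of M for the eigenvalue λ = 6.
Block sizes for λ = 6: [3, 1, 1]

Step 1 — from the characteristic polynomial, algebraic multiplicity of λ = 6 is 5. From dim ker(M − (6)·I) = 3, there are exactly 3 Jordan blocks for λ = 6.
Step 2 — from the minimal polynomial, the factor (x − 6)^3 tells us the largest block for λ = 6 has size 3.
Step 3 — with total size 5, 3 blocks, and largest block 3, the block sizes (in nonincreasing order) are [3, 1, 1].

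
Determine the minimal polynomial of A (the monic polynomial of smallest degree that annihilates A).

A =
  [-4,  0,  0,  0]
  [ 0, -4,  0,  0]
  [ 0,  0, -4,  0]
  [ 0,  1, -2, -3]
x^2 + 7*x + 12

The characteristic polynomial is χ_A(x) = (x + 3)*(x + 4)^3, so the eigenvalues are known. The minimal polynomial is
  m_A(x) = Π_λ (x − λ)^{k_λ}
where k_λ is the size of the *largest* Jordan block for λ (equivalently, the smallest k with (A − λI)^k v = 0 for every generalised eigenvector v of λ).

  λ = -4: largest Jordan block has size 1, contributing (x + 4)
  λ = -3: largest Jordan block has size 1, contributing (x + 3)

So m_A(x) = (x + 3)*(x + 4) = x^2 + 7*x + 12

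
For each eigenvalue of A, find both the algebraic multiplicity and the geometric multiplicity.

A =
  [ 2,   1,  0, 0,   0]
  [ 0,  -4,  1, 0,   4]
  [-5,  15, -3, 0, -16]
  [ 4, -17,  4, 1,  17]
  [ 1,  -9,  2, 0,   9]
λ = 1: alg = 5, geom = 2

Step 1 — factor the characteristic polynomial to read off the algebraic multiplicities:
  χ_A(x) = (x - 1)^5

Step 2 — compute geometric multiplicities via the rank-nullity identity g(λ) = n − rank(A − λI):
  rank(A − (1)·I) = 3, so dim ker(A − (1)·I) = n − 3 = 2

Summary:
  λ = 1: algebraic multiplicity = 5, geometric multiplicity = 2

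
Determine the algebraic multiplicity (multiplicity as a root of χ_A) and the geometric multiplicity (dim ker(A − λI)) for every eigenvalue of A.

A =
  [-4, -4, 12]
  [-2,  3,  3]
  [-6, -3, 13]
λ = 4: alg = 3, geom = 2

Step 1 — factor the characteristic polynomial to read off the algebraic multiplicities:
  χ_A(x) = (x - 4)^3

Step 2 — compute geometric multiplicities via the rank-nullity identity g(λ) = n − rank(A − λI):
  rank(A − (4)·I) = 1, so dim ker(A − (4)·I) = n − 1 = 2

Summary:
  λ = 4: algebraic multiplicity = 3, geometric multiplicity = 2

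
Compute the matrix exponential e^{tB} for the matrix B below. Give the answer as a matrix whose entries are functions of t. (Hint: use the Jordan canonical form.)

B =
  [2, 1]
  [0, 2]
e^{tB} =
  [exp(2*t), t*exp(2*t)]
  [0, exp(2*t)]

Strategy: write B = P · J · P⁻¹ where J is a Jordan canonical form, so e^{tB} = P · e^{tJ} · P⁻¹, and e^{tJ} can be computed block-by-block.

B has Jordan form
J =
  [2, 1]
  [0, 2]
(up to reordering of blocks).

Per-block formulas:
  For a 2×2 Jordan block J_2(2): exp(t · J_2(2)) = e^(2t)·(I + t·N), where N is the 2×2 nilpotent shift.

After assembling e^{tJ} and conjugating by P, we get:

e^{tB} =
  [exp(2*t), t*exp(2*t)]
  [0, exp(2*t)]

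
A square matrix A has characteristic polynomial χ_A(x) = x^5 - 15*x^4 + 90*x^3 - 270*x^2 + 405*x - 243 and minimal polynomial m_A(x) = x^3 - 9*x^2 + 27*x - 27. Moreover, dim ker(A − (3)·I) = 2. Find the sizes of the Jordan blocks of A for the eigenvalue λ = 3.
Block sizes for λ = 3: [3, 2]

Step 1 — from the characteristic polynomial, algebraic multiplicity of λ = 3 is 5. From dim ker(A − (3)·I) = 2, there are exactly 2 Jordan blocks for λ = 3.
Step 2 — from the minimal polynomial, the factor (x − 3)^3 tells us the largest block for λ = 3 has size 3.
Step 3 — with total size 5, 2 blocks, and largest block 3, the block sizes (in nonincreasing order) are [3, 2].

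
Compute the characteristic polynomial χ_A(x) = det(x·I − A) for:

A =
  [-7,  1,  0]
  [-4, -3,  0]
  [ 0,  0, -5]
x^3 + 15*x^2 + 75*x + 125

Expanding det(x·I − A) (e.g. by cofactor expansion or by noting that A is similar to its Jordan form J, which has the same characteristic polynomial as A) gives
  χ_A(x) = x^3 + 15*x^2 + 75*x + 125
which factors as (x + 5)^3. The eigenvalues (with algebraic multiplicities) are λ = -5 with multiplicity 3.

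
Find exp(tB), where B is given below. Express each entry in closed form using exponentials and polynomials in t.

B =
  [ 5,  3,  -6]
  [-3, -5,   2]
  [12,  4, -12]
e^{tB} =
  [9*t*exp(-4*t) + exp(-4*t), 3*t*exp(-4*t), -6*t*exp(-4*t)]
  [-3*t*exp(-4*t), -t*exp(-4*t) + exp(-4*t), 2*t*exp(-4*t)]
  [12*t*exp(-4*t), 4*t*exp(-4*t), -8*t*exp(-4*t) + exp(-4*t)]

Strategy: write B = P · J · P⁻¹ where J is a Jordan canonical form, so e^{tB} = P · e^{tJ} · P⁻¹, and e^{tJ} can be computed block-by-block.

B has Jordan form
J =
  [-4,  1,  0]
  [ 0, -4,  0]
  [ 0,  0, -4]
(up to reordering of blocks).

Per-block formulas:
  For a 2×2 Jordan block J_2(-4): exp(t · J_2(-4)) = e^(-4t)·(I + t·N), where N is the 2×2 nilpotent shift.
  For a 1×1 block at λ = -4: exp(t · [-4]) = [e^(-4t)].

After assembling e^{tJ} and conjugating by P, we get:

e^{tB} =
  [9*t*exp(-4*t) + exp(-4*t), 3*t*exp(-4*t), -6*t*exp(-4*t)]
  [-3*t*exp(-4*t), -t*exp(-4*t) + exp(-4*t), 2*t*exp(-4*t)]
  [12*t*exp(-4*t), 4*t*exp(-4*t), -8*t*exp(-4*t) + exp(-4*t)]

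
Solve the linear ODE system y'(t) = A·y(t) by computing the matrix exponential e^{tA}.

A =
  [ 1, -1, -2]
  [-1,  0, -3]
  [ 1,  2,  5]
e^{tA} =
  [-t*exp(2*t) + exp(2*t), -t^2*exp(2*t)/2 - t*exp(2*t), -t^2*exp(2*t)/2 - 2*t*exp(2*t)]
  [-t*exp(2*t), -t^2*exp(2*t)/2 - 2*t*exp(2*t) + exp(2*t), -t^2*exp(2*t)/2 - 3*t*exp(2*t)]
  [t*exp(2*t), t^2*exp(2*t)/2 + 2*t*exp(2*t), t^2*exp(2*t)/2 + 3*t*exp(2*t) + exp(2*t)]

Strategy: write A = P · J · P⁻¹ where J is a Jordan canonical form, so e^{tA} = P · e^{tJ} · P⁻¹, and e^{tJ} can be computed block-by-block.

A has Jordan form
J =
  [2, 1, 0]
  [0, 2, 1]
  [0, 0, 2]
(up to reordering of blocks).

Per-block formulas:
  For a 3×3 Jordan block J_3(2): exp(t · J_3(2)) = e^(2t)·(I + t·N + (t^2/2)·N^2), where N is the 3×3 nilpotent shift.

After assembling e^{tJ} and conjugating by P, we get:

e^{tA} =
  [-t*exp(2*t) + exp(2*t), -t^2*exp(2*t)/2 - t*exp(2*t), -t^2*exp(2*t)/2 - 2*t*exp(2*t)]
  [-t*exp(2*t), -t^2*exp(2*t)/2 - 2*t*exp(2*t) + exp(2*t), -t^2*exp(2*t)/2 - 3*t*exp(2*t)]
  [t*exp(2*t), t^2*exp(2*t)/2 + 2*t*exp(2*t), t^2*exp(2*t)/2 + 3*t*exp(2*t) + exp(2*t)]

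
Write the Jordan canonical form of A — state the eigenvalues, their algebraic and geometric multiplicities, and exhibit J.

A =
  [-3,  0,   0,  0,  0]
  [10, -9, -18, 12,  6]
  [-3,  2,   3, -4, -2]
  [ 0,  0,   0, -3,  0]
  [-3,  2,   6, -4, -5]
J_1(-5) ⊕ J_2(-3) ⊕ J_1(-3) ⊕ J_1(-3)

The characteristic polynomial is
  det(x·I − A) = x^5 + 17*x^4 + 114*x^3 + 378*x^2 + 621*x + 405 = (x + 3)^4*(x + 5)

Eigenvalues and multiplicities (the geometric multiplicity of λ is n − rank(A − λI), which equals the number of Jordan blocks for λ):
  λ = -5: algebraic multiplicity = 1, geometric multiplicity = 1
  λ = -3: algebraic multiplicity = 4, geometric multiplicity = 3

Determining the block sizes for each eigenvalue:
  λ = -5: one block (gm = 1), so the single block has size am = 1 → block sizes [1]
  λ = -3: 3 blocks summing to 4 forces exactly one block of size 2 and the rest size 1 → block sizes [2, 1, 1]

Assembling the blocks gives a Jordan form
J =
  [-5,  0,  0,  0,  0]
  [ 0, -3,  1,  0,  0]
  [ 0,  0, -3,  0,  0]
  [ 0,  0,  0, -3,  0]
  [ 0,  0,  0,  0, -3]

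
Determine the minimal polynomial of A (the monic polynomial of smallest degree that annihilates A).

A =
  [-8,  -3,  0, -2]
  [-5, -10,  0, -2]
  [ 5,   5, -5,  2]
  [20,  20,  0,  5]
x^3 + 13*x^2 + 55*x + 75

The characteristic polynomial is χ_A(x) = (x + 3)*(x + 5)^3, so the eigenvalues are known. The minimal polynomial is
  m_A(x) = Π_λ (x − λ)^{k_λ}
where k_λ is the size of the *largest* Jordan block for λ (equivalently, the smallest k with (A − λI)^k v = 0 for every generalised eigenvector v of λ).

  λ = -5: largest Jordan block has size 2, contributing (x + 5)^2
  λ = -3: largest Jordan block has size 1, contributing (x + 3)

So m_A(x) = (x + 3)*(x + 5)^2 = x^3 + 13*x^2 + 55*x + 75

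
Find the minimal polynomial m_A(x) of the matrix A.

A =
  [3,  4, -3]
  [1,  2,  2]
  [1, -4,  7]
x^3 - 12*x^2 + 48*x - 64

The characteristic polynomial is χ_A(x) = (x - 4)^3, so the eigenvalues are known. The minimal polynomial is
  m_A(x) = Π_λ (x − λ)^{k_λ}
where k_λ is the size of the *largest* Jordan block for λ (equivalently, the smallest k with (A − λI)^k v = 0 for every generalised eigenvector v of λ).

  λ = 4: largest Jordan block has size 3, contributing (x − 4)^3

So m_A(x) = (x - 4)^3 = x^3 - 12*x^2 + 48*x - 64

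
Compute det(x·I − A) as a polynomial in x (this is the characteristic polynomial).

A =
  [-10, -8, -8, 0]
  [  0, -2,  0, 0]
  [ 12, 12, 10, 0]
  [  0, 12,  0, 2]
x^4 - 8*x^2 + 16

Expanding det(x·I − A) (e.g. by cofactor expansion or by noting that A is similar to its Jordan form J, which has the same characteristic polynomial as A) gives
  χ_A(x) = x^4 - 8*x^2 + 16
which factors as (x - 2)^2*(x + 2)^2. The eigenvalues (with algebraic multiplicities) are λ = -2 with multiplicity 2, λ = 2 with multiplicity 2.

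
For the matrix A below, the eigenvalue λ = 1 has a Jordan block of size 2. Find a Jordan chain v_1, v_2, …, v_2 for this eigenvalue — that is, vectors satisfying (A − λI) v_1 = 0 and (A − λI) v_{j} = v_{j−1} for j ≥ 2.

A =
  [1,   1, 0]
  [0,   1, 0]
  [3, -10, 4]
A Jordan chain for λ = 1 of length 2:
v_1 = (1, 0, -1)ᵀ
v_2 = (3, 1, 0)ᵀ

Let N = A − (1)·I. We want v_2 with N^2 v_2 = 0 but N^1 v_2 ≠ 0; then v_{j-1} := N · v_j for j = 2, …, 2.

Pick v_2 = (3, 1, 0)ᵀ.
Then v_1 = N · v_2 = (1, 0, -1)ᵀ.

Sanity check: (A − (1)·I) v_1 = (0, 0, 0)ᵀ = 0. ✓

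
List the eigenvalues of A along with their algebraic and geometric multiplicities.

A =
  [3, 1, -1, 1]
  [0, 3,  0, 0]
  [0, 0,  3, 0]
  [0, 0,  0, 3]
λ = 3: alg = 4, geom = 3

Step 1 — factor the characteristic polynomial to read off the algebraic multiplicities:
  χ_A(x) = (x - 3)^4

Step 2 — compute geometric multiplicities via the rank-nullity identity g(λ) = n − rank(A − λI):
  rank(A − (3)·I) = 1, so dim ker(A − (3)·I) = n − 1 = 3

Summary:
  λ = 3: algebraic multiplicity = 4, geometric multiplicity = 3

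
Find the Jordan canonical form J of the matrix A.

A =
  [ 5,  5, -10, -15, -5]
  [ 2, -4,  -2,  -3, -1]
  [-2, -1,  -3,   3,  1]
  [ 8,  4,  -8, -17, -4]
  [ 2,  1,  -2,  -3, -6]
J_2(-5) ⊕ J_1(-5) ⊕ J_1(-5) ⊕ J_1(-5)

The characteristic polynomial is
  det(x·I − A) = x^5 + 25*x^4 + 250*x^3 + 1250*x^2 + 3125*x + 3125 = (x + 5)^5

Eigenvalues and multiplicities (the geometric multiplicity of λ is n − rank(A − λI), which equals the number of Jordan blocks for λ):
  λ = -5: algebraic multiplicity = 5, geometric multiplicity = 4

Determining the block sizes for each eigenvalue:
  λ = -5: 4 blocks summing to 5 forces exactly one block of size 2 and the rest size 1 → block sizes [2, 1, 1, 1]

Assembling the blocks gives a Jordan form
J =
  [-5,  1,  0,  0,  0]
  [ 0, -5,  0,  0,  0]
  [ 0,  0, -5,  0,  0]
  [ 0,  0,  0, -5,  0]
  [ 0,  0,  0,  0, -5]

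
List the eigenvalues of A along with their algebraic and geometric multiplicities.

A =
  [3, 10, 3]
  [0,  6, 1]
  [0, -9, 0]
λ = 3: alg = 3, geom = 1

Step 1 — factor the characteristic polynomial to read off the algebraic multiplicities:
  χ_A(x) = (x - 3)^3

Step 2 — compute geometric multiplicities via the rank-nullity identity g(λ) = n − rank(A − λI):
  rank(A − (3)·I) = 2, so dim ker(A − (3)·I) = n − 2 = 1

Summary:
  λ = 3: algebraic multiplicity = 3, geometric multiplicity = 1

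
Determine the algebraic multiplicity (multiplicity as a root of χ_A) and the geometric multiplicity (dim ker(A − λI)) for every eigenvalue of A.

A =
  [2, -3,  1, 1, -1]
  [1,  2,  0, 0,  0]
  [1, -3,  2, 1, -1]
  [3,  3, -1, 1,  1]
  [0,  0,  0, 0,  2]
λ = 1: alg = 1, geom = 1; λ = 2: alg = 4, geom = 2

Step 1 — factor the characteristic polynomial to read off the algebraic multiplicities:
  χ_A(x) = (x - 2)^4*(x - 1)

Step 2 — compute geometric multiplicities via the rank-nullity identity g(λ) = n − rank(A − λI):
  rank(A − (1)·I) = 4, so dim ker(A − (1)·I) = n − 4 = 1
  rank(A − (2)·I) = 3, so dim ker(A − (2)·I) = n − 3 = 2

Summary:
  λ = 1: algebraic multiplicity = 1, geometric multiplicity = 1
  λ = 2: algebraic multiplicity = 4, geometric multiplicity = 2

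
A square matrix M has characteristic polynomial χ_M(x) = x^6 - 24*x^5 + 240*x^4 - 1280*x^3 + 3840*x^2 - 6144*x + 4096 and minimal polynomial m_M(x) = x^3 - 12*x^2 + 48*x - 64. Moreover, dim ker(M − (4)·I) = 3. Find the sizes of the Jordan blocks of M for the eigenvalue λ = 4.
Block sizes for λ = 4: [3, 2, 1]

Step 1 — from the characteristic polynomial, algebraic multiplicity of λ = 4 is 6. From dim ker(M − (4)·I) = 3, there are exactly 3 Jordan blocks for λ = 4.
Step 2 — from the minimal polynomial, the factor (x − 4)^3 tells us the largest block for λ = 4 has size 3.
Step 3 — with total size 6, 3 blocks, and largest block 3, the block sizes (in nonincreasing order) are [3, 2, 1].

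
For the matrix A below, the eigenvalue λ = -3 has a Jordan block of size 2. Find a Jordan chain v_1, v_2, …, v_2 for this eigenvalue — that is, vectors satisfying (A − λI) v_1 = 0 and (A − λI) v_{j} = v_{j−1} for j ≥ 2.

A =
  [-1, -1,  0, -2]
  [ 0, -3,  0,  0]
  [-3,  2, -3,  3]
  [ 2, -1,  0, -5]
A Jordan chain for λ = -3 of length 2:
v_1 = (2, 0, -3, 2)ᵀ
v_2 = (1, 0, 0, 0)ᵀ

Let N = A − (-3)·I. We want v_2 with N^2 v_2 = 0 but N^1 v_2 ≠ 0; then v_{j-1} := N · v_j for j = 2, …, 2.

Pick v_2 = (1, 0, 0, 0)ᵀ.
Then v_1 = N · v_2 = (2, 0, -3, 2)ᵀ.

Sanity check: (A − (-3)·I) v_1 = (0, 0, 0, 0)ᵀ = 0. ✓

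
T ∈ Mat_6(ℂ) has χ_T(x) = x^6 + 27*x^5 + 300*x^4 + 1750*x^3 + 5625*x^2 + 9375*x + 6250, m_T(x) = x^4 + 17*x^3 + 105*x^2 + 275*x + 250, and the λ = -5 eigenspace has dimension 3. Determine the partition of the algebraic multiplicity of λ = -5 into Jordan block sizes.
Block sizes for λ = -5: [3, 1, 1]

Step 1 — from the characteristic polynomial, algebraic multiplicity of λ = -5 is 5. From dim ker(T − (-5)·I) = 3, there are exactly 3 Jordan blocks for λ = -5.
Step 2 — from the minimal polynomial, the factor (x + 5)^3 tells us the largest block for λ = -5 has size 3.
Step 3 — with total size 5, 3 blocks, and largest block 3, the block sizes (in nonincreasing order) are [3, 1, 1].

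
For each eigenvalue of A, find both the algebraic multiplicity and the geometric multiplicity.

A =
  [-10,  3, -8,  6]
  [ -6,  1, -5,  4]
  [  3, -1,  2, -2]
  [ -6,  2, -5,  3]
λ = -1: alg = 4, geom = 2

Step 1 — factor the characteristic polynomial to read off the algebraic multiplicities:
  χ_A(x) = (x + 1)^4

Step 2 — compute geometric multiplicities via the rank-nullity identity g(λ) = n − rank(A − λI):
  rank(A − (-1)·I) = 2, so dim ker(A − (-1)·I) = n − 2 = 2

Summary:
  λ = -1: algebraic multiplicity = 4, geometric multiplicity = 2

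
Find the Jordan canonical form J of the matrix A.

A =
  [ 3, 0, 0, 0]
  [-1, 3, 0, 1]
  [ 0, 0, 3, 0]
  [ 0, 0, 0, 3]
J_2(3) ⊕ J_1(3) ⊕ J_1(3)

The characteristic polynomial is
  det(x·I − A) = x^4 - 12*x^3 + 54*x^2 - 108*x + 81 = (x - 3)^4

Eigenvalues and multiplicities (the geometric multiplicity of λ is n − rank(A − λI), which equals the number of Jordan blocks for λ):
  λ = 3: algebraic multiplicity = 4, geometric multiplicity = 3

Determining the block sizes for each eigenvalue:
  λ = 3: 3 blocks summing to 4 forces exactly one block of size 2 and the rest size 1 → block sizes [2, 1, 1]

Assembling the blocks gives a Jordan form
J =
  [3, 1, 0, 0]
  [0, 3, 0, 0]
  [0, 0, 3, 0]
  [0, 0, 0, 3]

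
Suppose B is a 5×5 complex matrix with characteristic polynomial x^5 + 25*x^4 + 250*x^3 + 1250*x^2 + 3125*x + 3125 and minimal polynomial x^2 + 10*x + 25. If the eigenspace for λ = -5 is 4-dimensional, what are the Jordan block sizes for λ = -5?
Block sizes for λ = -5: [2, 1, 1, 1]

Step 1 — from the characteristic polynomial, algebraic multiplicity of λ = -5 is 5. From dim ker(B − (-5)·I) = 4, there are exactly 4 Jordan blocks for λ = -5.
Step 2 — from the minimal polynomial, the factor (x + 5)^2 tells us the largest block for λ = -5 has size 2.
Step 3 — with total size 5, 4 blocks, and largest block 2, the block sizes (in nonincreasing order) are [2, 1, 1, 1].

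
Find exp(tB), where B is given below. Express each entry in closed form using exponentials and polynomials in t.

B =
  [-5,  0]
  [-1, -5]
e^{tB} =
  [exp(-5*t), 0]
  [-t*exp(-5*t), exp(-5*t)]

Strategy: write B = P · J · P⁻¹ where J is a Jordan canonical form, so e^{tB} = P · e^{tJ} · P⁻¹, and e^{tJ} can be computed block-by-block.

B has Jordan form
J =
  [-5,  1]
  [ 0, -5]
(up to reordering of blocks).

Per-block formulas:
  For a 2×2 Jordan block J_2(-5): exp(t · J_2(-5)) = e^(-5t)·(I + t·N), where N is the 2×2 nilpotent shift.

After assembling e^{tJ} and conjugating by P, we get:

e^{tB} =
  [exp(-5*t), 0]
  [-t*exp(-5*t), exp(-5*t)]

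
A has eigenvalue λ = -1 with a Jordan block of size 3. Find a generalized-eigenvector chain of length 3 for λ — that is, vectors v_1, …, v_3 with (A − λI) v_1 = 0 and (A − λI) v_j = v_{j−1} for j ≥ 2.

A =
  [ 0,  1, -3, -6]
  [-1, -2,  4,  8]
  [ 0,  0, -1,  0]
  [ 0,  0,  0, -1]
A Jordan chain for λ = -1 of length 3:
v_1 = (1, -1, 0, 0)ᵀ
v_2 = (-3, 4, 0, 0)ᵀ
v_3 = (0, 0, 1, 0)ᵀ

Let N = A − (-1)·I. We want v_3 with N^3 v_3 = 0 but N^2 v_3 ≠ 0; then v_{j-1} := N · v_j for j = 3, …, 2.

Pick v_3 = (0, 0, 1, 0)ᵀ.
Then v_2 = N · v_3 = (-3, 4, 0, 0)ᵀ.
Then v_1 = N · v_2 = (1, -1, 0, 0)ᵀ.

Sanity check: (A − (-1)·I) v_1 = (0, 0, 0, 0)ᵀ = 0. ✓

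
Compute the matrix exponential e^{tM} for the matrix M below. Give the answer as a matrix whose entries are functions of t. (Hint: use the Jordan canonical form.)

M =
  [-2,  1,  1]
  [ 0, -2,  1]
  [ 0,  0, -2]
e^{tM} =
  [exp(-2*t), t*exp(-2*t), t^2*exp(-2*t)/2 + t*exp(-2*t)]
  [0, exp(-2*t), t*exp(-2*t)]
  [0, 0, exp(-2*t)]

Strategy: write M = P · J · P⁻¹ where J is a Jordan canonical form, so e^{tM} = P · e^{tJ} · P⁻¹, and e^{tJ} can be computed block-by-block.

M has Jordan form
J =
  [-2,  1,  0]
  [ 0, -2,  1]
  [ 0,  0, -2]
(up to reordering of blocks).

Per-block formulas:
  For a 3×3 Jordan block J_3(-2): exp(t · J_3(-2)) = e^(-2t)·(I + t·N + (t^2/2)·N^2), where N is the 3×3 nilpotent shift.

After assembling e^{tJ} and conjugating by P, we get:

e^{tM} =
  [exp(-2*t), t*exp(-2*t), t^2*exp(-2*t)/2 + t*exp(-2*t)]
  [0, exp(-2*t), t*exp(-2*t)]
  [0, 0, exp(-2*t)]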